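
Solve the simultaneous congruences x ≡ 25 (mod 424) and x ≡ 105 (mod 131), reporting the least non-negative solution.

Write x = 25 + 424·k. Then 424·k ≡ 105 − 25 ≡ 80 (mod 131).
Need 424⁻¹ mod 131. Extended Euclid on (131, 31):
131 = 4*31 + 7
31 = 4*7 + 3
7 = 2*3 + 1
3 = 3*1 + 0
Back-substitute:
1 = 7 − 2·3
1 = −2·31 + 9·7
1 = 9·131 − 38·31
424⁻¹ ≡ 93 (mod 131), so k ≡ 93·80 ≡ 104 (mod 131).
x = 25 + 424·104 = 44121.

44121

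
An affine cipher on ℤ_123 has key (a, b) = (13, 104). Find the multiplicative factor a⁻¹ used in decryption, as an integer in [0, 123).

19

gcd(123, 13) by repeated division:
123 = 9×13 + 6
13 = 2×6 + 1
6 = 6×1 + 0
The gcd is 1. Working backward:
1 = 13 − 2·6
1 = −2·123 + 19·13
So 13·19 ≡ 1 (mod 123).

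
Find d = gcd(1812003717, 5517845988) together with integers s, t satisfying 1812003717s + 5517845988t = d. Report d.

3

Repeated division:
5517845988 = 3*1812003717 + 81834837
1812003717 = 22*81834837 + 11637303
81834837 = 7*11637303 + 373716
11637303 = 31*373716 + 52107
373716 = 7*52107 + 8967
52107 = 5*8967 + 7272
8967 = 1*7272 + 1695
7272 = 4*1695 + 492
1695 = 3*492 + 219
492 = 2*219 + 54
219 = 4*54 + 3
54 = 18*3 + 0
gcd(1812003717, 5517845988) = 3.
Working backward:
3 = 219 − 4·54
3 = −4·492 + 9·219
3 = 9·1695 − 31·492
3 = −31·7272 + 133·1695
3 = 133·8967 − 164·7272
3 = −164·52107 + 953·8967
3 = 953·373716 − 6835·52107
3 = −6835·11637303 + 212838·373716
3 = 212838·81834837 − 1496701·11637303
3 = −1496701·1812003717 + 33140260·81834837
3 = 33140260·5517845988 − 100917481·1812003717
So 3 = (33140260)·5517845988 + (-100917481)·1812003717.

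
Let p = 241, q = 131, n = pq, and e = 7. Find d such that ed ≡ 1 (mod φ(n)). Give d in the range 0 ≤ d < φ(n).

φ(n) = (p−1)(q−1) = 240·130 = 31200.
Need d with 7·d ≡ 1 (mod 31200). Apply the extended Euclidean algorithm:
31200 = 4457·7 + 1
7 = 7·1 + 0
Back-substitute:
1 = 31200 − 4457·7
So 7·(-4457) ≡ 1 (mod 31200), hence d ≡ -4457 ≡ 26743 (mod 31200).

26743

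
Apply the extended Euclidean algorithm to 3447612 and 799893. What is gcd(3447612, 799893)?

9

Euclidean algorithm:
3447612 = 4×799893 + 248040
799893 = 3×248040 + 55773
248040 = 4×55773 + 24948
55773 = 2×24948 + 5877
24948 = 4×5877 + 1440
5877 = 4×1440 + 117
1440 = 12×117 + 36
117 = 3×36 + 9
36 = 4×9 + 0
gcd(3447612, 799893) = 9.
Back-substituting:
9 = 117 − 3·36
9 = −3·1440 + 37·117
9 = 37·5877 − 151·1440
9 = −151·24948 + 641·5877
9 = 641·55773 − 1433·24948
9 = −1433·248040 + 6373·55773
9 = 6373·799893 − 20552·248040
9 = −20552·3447612 + 88581·799893
So 9 = (-20552)·3447612 + (88581)·799893.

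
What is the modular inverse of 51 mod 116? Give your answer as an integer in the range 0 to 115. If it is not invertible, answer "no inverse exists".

Extended Euclidean algorithm:
116 = 2*51 + 14
51 = 3*14 + 9
14 = 1*9 + 5
9 = 1*5 + 4
5 = 1*4 + 1
4 = 4*1 + 0
Since gcd(51, 116) = 1, back-substitute to write 1 as a combination:
1 = 5 − 4
1 = −9 + 2·5
1 = 2·14 − 3·9
1 = −3·51 + 11·14
1 = 11·116 − 25·51
Hence 51⁻¹ ≡ -25 ≡ 91 (mod 116).

91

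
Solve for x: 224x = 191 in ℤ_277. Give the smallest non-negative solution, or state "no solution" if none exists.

First find gcd(224, 277):
277 = 1*224 + 53
224 = 4*53 + 12
53 = 4*12 + 5
12 = 2*5 + 2
5 = 2*2 + 1
2 = 2*1 + 0
gcd = 1, so a unique solution mod 277 exists.
Back-substitute for the Bézout coefficients:
1 = 5 − 2·2
1 = −2·12 + 5·5
1 = 5·53 − 22·12
1 = −22·224 + 93·53
1 = 93·277 − 115·224
So 224·(-115) ≡ 1 (mod 277), giving 224⁻¹ ≡ 162.
x ≡ 224⁻¹·191 ≡ 162·191 ≡ 195 (mod 277).

195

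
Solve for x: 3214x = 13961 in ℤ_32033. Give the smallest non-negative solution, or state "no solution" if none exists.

First find gcd(3214, 32033):
32033 = 9×3214 + 3107
3214 = 1×3107 + 107
3107 = 29×107 + 4
107 = 26×4 + 3
4 = 1×3 + 1
3 = 3×1 + 0
gcd = 1, so a unique solution mod 32033 exists.
Back-substitute for the Bézout coefficients:
1 = 4 − 3
1 = −107 + 27·4
1 = 27·3107 − 784·107
1 = −784·3214 + 811·3107
1 = 811·32033 − 8083·3214
So 3214·(-8083) ≡ 1 (mod 32033), giving 3214⁻¹ ≡ 23950.
x ≡ 3214⁻¹·13961 ≡ 23950·13961 ≡ 5496 (mod 32033).

5496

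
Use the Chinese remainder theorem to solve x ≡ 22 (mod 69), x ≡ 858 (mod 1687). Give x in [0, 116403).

37972

Write x = 22 + 69·k. Then 69·k ≡ 858 − 22 ≡ 836 (mod 1687).
Need 69⁻¹ mod 1687. Extended Euclid on (1687, 69):
1687 = 24×69 + 31
69 = 2×31 + 7
31 = 4×7 + 3
7 = 2×3 + 1
3 = 3×1 + 0
Back-substitute:
1 = 7 − 2·3
1 = −2·31 + 9·7
1 = 9·69 − 20·31
1 = −20·1687 + 489·69
69⁻¹ ≡ 489 (mod 1687), so k ≡ 489·836 ≡ 550 (mod 1687).
x = 22 + 69·550 = 37972.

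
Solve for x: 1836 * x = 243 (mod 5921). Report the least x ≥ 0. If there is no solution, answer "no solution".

3396

First find gcd(1836, 5921):
5921 = 3*1836 + 413
1836 = 4*413 + 184
413 = 2*184 + 45
184 = 4*45 + 4
45 = 11*4 + 1
4 = 4*1 + 0
gcd = 1, so a unique solution mod 5921 exists.
Back-substitute for the Bézout coefficients:
1 = 45 − 11·4
1 = −11·184 + 45·45
1 = 45·413 − 101·184
1 = −101·1836 + 449·413
1 = 449·5921 − 1448·1836
So 1836·(-1448) ≡ 1 (mod 5921), giving 1836⁻¹ ≡ 4473.
x ≡ 1836⁻¹·243 ≡ 4473·243 ≡ 3396 (mod 5921).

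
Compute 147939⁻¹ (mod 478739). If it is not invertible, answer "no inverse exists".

Apply the Euclidean algorithm to 478739 and 147939:
478739 = 3·147939 + 34922
147939 = 4·34922 + 8251
34922 = 4·8251 + 1918
8251 = 4·1918 + 579
1918 = 3·579 + 181
579 = 3·181 + 36
181 = 5·36 + 1
36 = 36·1 + 0
gcd = 1, so the inverse exists. Back-substitute:
1 = 181 − 5·36
1 = −5·579 + 16·181
1 = 16·1918 − 53·579
1 = −53·8251 + 228·1918
1 = 228·34922 − 965·8251
1 = −965·147939 + 4088·34922
1 = 4088·478739 − 13229·147939
Thus 147939·(-13229) ≡ 1 (mod 478739); reducing, -13229 mod 478739 = 465510.

465510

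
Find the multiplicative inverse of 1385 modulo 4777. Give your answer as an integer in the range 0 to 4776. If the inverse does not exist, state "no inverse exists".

Apply the Euclidean algorithm to 4777 and 1385:
4777 = 3·1385 + 622
1385 = 2·622 + 141
622 = 4·141 + 58
141 = 2·58 + 25
58 = 2·25 + 8
25 = 3·8 + 1
8 = 8·1 + 0
The gcd is 1. Working backward:
1 = 25 − 3·8
1 = −3·58 + 7·25
1 = 7·141 − 17·58
1 = −17·622 + 75·141
1 = 75·1385 − 167·622
1 = −167·4777 + 576·1385
So 1385·576 ≡ 1 (mod 4777).

576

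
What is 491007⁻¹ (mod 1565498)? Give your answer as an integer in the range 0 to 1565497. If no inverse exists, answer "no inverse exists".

no inverse exists

Euclidean algorithm on 1565498, 491007:
1565498 = 3×491007 + 92477
491007 = 5×92477 + 28622
92477 = 3×28622 + 6611
28622 = 4×6611 + 2178
6611 = 3×2178 + 77
2178 = 28×77 + 22
77 = 3×22 + 11
22 = 2×11 + 0
Since gcd = 11 > 1, 491007 is not a unit mod 1565498.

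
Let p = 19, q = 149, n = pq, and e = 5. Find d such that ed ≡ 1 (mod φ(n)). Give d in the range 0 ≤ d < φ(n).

φ(n) = (p−1)(q−1) = 18·148 = 2664.
Need d with 5·d ≡ 1 (mod 2664). Apply the extended Euclidean algorithm:
2664 = 532×5 + 4
5 = 1×4 + 1
4 = 4×1 + 0
Back-substitute:
1 = 5 − 4
1 = −2664 + 533·5
So 5·533 ≡ 1 (mod 2664), hence d = 533.

533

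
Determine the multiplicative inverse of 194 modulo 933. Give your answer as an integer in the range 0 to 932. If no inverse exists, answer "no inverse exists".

101

Apply the Euclidean algorithm to 933 and 194:
933 = 4×194 + 157
194 = 1×157 + 37
157 = 4×37 + 9
37 = 4×9 + 1
9 = 9×1 + 0
The gcd is 1. Working backward:
1 = 37 − 4·9
1 = −4·157 + 17·37
1 = 17·194 − 21·157
1 = −21·933 + 101·194
So 194·101 ≡ 1 (mod 933).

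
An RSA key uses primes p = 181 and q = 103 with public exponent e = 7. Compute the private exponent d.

2623

φ(n) = (p−1)(q−1) = 180·102 = 18360.
Need d with 7·d ≡ 1 (mod 18360). Apply the extended Euclidean algorithm:
18360 = 2622*7 + 6
7 = 1*6 + 1
6 = 6*1 + 0
Back-substitute:
1 = 7 − 6
1 = −18360 + 2623·7
So 7·2623 ≡ 1 (mod 18360), hence d = 2623.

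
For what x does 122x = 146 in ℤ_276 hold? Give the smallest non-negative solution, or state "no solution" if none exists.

First find gcd(122, 276):
276 = 2·122 + 32
122 = 3·32 + 26
32 = 1·26 + 6
26 = 4·6 + 2
6 = 3·2 + 0
gcd = 2 and 2 | 146, so solutions exist. Divide through by 2: 61x ≡ 73 (mod 138).
Now find 61⁻¹ mod 138:
138 = 2×61 + 16
61 = 3×16 + 13
16 = 1×13 + 3
13 = 4×3 + 1
3 = 3×1 + 0
Back-substitute:
1 = 13 − 4·3
1 = −4·16 + 5·13
1 = 5·61 − 19·16
1 = −19·138 + 43·61
So 61⁻¹ ≡ 43 (mod 138).
Then x ≡ 43·73 ≡ 103 (mod 138); the smallest non-negative solution is x = 103.

103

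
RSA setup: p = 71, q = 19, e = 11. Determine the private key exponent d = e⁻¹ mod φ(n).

1031

φ(n) = (p−1)(q−1) = 70·18 = 1260.
Need d with 11·d ≡ 1 (mod 1260). Apply the extended Euclidean algorithm:
1260 = 114·11 + 6
11 = 1·6 + 5
6 = 1·5 + 1
5 = 5·1 + 0
Back-substitute:
1 = 6 − 5
1 = −11 + 2·6
1 = 2·1260 − 229·11
So 11·(-229) ≡ 1 (mod 1260), hence d ≡ -229 ≡ 1031 (mod 1260).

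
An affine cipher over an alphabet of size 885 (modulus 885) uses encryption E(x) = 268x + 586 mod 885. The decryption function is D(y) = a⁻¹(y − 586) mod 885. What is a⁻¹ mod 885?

Extended Euclidean algorithm:
885 = 3*268 + 81
268 = 3*81 + 25
81 = 3*25 + 6
25 = 4*6 + 1
6 = 6*1 + 0
gcd = 1, so the inverse exists. Back-substitute:
1 = 25 − 4·6
1 = −4·81 + 13·25
1 = 13·268 − 43·81
1 = −43·885 + 142·268
So 268·142 ≡ 1 (mod 885).

142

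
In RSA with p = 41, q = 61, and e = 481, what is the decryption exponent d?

1921

φ(n) = (p−1)(q−1) = 40·60 = 2400.
Need d with 481·d ≡ 1 (mod 2400). Apply the extended Euclidean algorithm:
2400 = 4×481 + 476
481 = 1×476 + 5
476 = 95×5 + 1
5 = 5×1 + 0
Back-substitute:
1 = 476 − 95·5
1 = −95·481 + 96·476
1 = 96·2400 − 479·481
So 481·(-479) ≡ 1 (mod 2400), hence d ≡ -479 ≡ 1921 (mod 2400).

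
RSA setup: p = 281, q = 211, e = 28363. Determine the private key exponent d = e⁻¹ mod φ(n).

φ(n) = (p−1)(q−1) = 280·210 = 58800.
Need d with 28363·d ≡ 1 (mod 58800). Apply the extended Euclidean algorithm:
58800 = 2*28363 + 2074
28363 = 13*2074 + 1401
2074 = 1*1401 + 673
1401 = 2*673 + 55
673 = 12*55 + 13
55 = 4*13 + 3
13 = 4*3 + 1
3 = 3*1 + 0
Back-substitute:
1 = 13 − 4·3
1 = −4·55 + 17·13
1 = 17·673 − 208·55
1 = −208·1401 + 433·673
1 = 433·2074 − 641·1401
1 = −641·28363 + 8766·2074
1 = 8766·58800 − 18173·28363
So 28363·(-18173) ≡ 1 (mod 58800), hence d ≡ -18173 ≡ 40627 (mod 58800).

40627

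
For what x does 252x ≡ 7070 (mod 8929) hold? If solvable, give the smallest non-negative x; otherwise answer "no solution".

8461

First find gcd(252, 8929):
8929 = 35·252 + 109
252 = 2·109 + 34
109 = 3·34 + 7
34 = 4·7 + 6
7 = 1·6 + 1
6 = 6·1 + 0
gcd = 1, so a unique solution mod 8929 exists.
Back-substitute for the Bézout coefficients:
1 = 7 − 6
1 = −34 + 5·7
1 = 5·109 − 16·34
1 = −16·252 + 37·109
1 = 37·8929 − 1311·252
So 252·(-1311) ≡ 1 (mod 8929), giving 252⁻¹ ≡ 7618.
x ≡ 252⁻¹·7070 ≡ 7618·7070 ≡ 8461 (mod 8929).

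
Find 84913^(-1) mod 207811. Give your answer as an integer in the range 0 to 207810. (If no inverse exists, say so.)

157572

Extended Euclidean algorithm:
207811 = 2*84913 + 37985
84913 = 2*37985 + 8943
37985 = 4*8943 + 2213
8943 = 4*2213 + 91
2213 = 24*91 + 29
91 = 3*29 + 4
29 = 7*4 + 1
4 = 4*1 + 0
gcd = 1, so the inverse exists. Back-substitute:
1 = 29 − 7·4
1 = −7·91 + 22·29
1 = 22·2213 − 535·91
1 = −535·8943 + 2162·2213
1 = 2162·37985 − 9183·8943
1 = −9183·84913 + 20528·37985
1 = 20528·207811 − 50239·84913
Hence 84913⁻¹ ≡ -50239 ≡ 157572 (mod 207811).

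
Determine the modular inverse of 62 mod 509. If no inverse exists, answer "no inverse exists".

Extended Euclidean algorithm:
509 = 8·62 + 13
62 = 4·13 + 10
13 = 1·10 + 3
10 = 3·3 + 1
3 = 3·1 + 0
Since gcd(62, 509) = 1, back-substitute to write 1 as a combination:
1 = 10 − 3·3
1 = −3·13 + 4·10
1 = 4·62 − 19·13
1 = −19·509 + 156·62
So 62·156 ≡ 1 (mod 509).

156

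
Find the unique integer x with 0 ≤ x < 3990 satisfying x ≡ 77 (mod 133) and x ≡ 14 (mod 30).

Write x = 77 + 133·k. Then 133·k ≡ 14 − 77 ≡ 27 (mod 30).
Need 133⁻¹ mod 30. Extended Euclid on (30, 13):
30 = 2×13 + 4
13 = 3×4 + 1
4 = 4×1 + 0
Back-substitute:
1 = 13 − 3·4
1 = −3·30 + 7·13
133⁻¹ ≡ 7 (mod 30), so k ≡ 7·27 ≡ 9 (mod 30).
x = 77 + 133·9 = 1274.

1274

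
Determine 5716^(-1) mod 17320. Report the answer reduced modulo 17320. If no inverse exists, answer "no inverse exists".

Compute gcd(5716, 17320):
17320 = 3·5716 + 172
5716 = 33·172 + 40
172 = 4·40 + 12
40 = 3·12 + 4
12 = 3·4 + 0
gcd(5716, 17320) = 4 ≠ 1, so 5716 has no multiplicative inverse modulo 17320.

no inverse exists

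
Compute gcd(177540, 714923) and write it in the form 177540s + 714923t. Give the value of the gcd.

Repeated division:
714923 = 4·177540 + 4763
177540 = 37·4763 + 1309
4763 = 3·1309 + 836
1309 = 1·836 + 473
836 = 1·473 + 363
473 = 1·363 + 110
363 = 3·110 + 33
110 = 3·33 + 11
33 = 3·11 + 0
gcd(177540, 714923) = 11.
Working backward:
11 = 110 − 3·33
11 = −3·363 + 10·110
11 = 10·473 − 13·363
11 = −13·836 + 23·473
11 = 23·1309 − 36·836
11 = −36·4763 + 131·1309
11 = 131·177540 − 4883·4763
11 = −4883·714923 + 19663·177540
So 11 = (-4883)·714923 + (19663)·177540.

11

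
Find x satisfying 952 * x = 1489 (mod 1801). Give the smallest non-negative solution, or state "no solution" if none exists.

First find gcd(952, 1801):
1801 = 1×952 + 849
952 = 1×849 + 103
849 = 8×103 + 25
103 = 4×25 + 3
25 = 8×3 + 1
3 = 3×1 + 0
gcd = 1, so a unique solution mod 1801 exists.
Back-substitute for the Bézout coefficients:
1 = 25 − 8·3
1 = −8·103 + 33·25
1 = 33·849 − 272·103
1 = −272·952 + 305·849
1 = 305·1801 − 577·952
So 952·(-577) ≡ 1 (mod 1801), giving 952⁻¹ ≡ 1224.
x ≡ 952⁻¹·1489 ≡ 1224·1489 ≡ 1725 (mod 1801).

1725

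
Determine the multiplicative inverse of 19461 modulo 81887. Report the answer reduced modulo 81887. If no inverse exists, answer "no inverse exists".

Compute gcd(19461, 81887):
81887 = 4*19461 + 4043
19461 = 4*4043 + 3289
4043 = 1*3289 + 754
3289 = 4*754 + 273
754 = 2*273 + 208
273 = 1*208 + 65
208 = 3*65 + 13
65 = 5*13 + 0
gcd(19461, 81887) = 13 ≠ 1, so 19461 has no multiplicative inverse modulo 81887.

no inverse exists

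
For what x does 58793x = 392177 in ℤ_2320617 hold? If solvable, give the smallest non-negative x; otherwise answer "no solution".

1524652

First find gcd(58793, 2320617):
2320617 = 39×58793 + 27690
58793 = 2×27690 + 3413
27690 = 8×3413 + 386
3413 = 8×386 + 325
386 = 1×325 + 61
325 = 5×61 + 20
61 = 3×20 + 1
20 = 20×1 + 0
gcd = 1, so a unique solution mod 2320617 exists.
Back-substitute for the Bézout coefficients:
1 = 61 − 3·20
1 = −3·325 + 16·61
1 = 16·386 − 19·325
1 = −19·3413 + 168·386
1 = 168·27690 − 1363·3413
1 = −1363·58793 + 2894·27690
1 = 2894·2320617 − 114229·58793
So 58793·(-114229) ≡ 1 (mod 2320617), giving 58793⁻¹ ≡ 2206388.
x ≡ 58793⁻¹·392177 ≡ 2206388·392177 ≡ 1524652 (mod 2320617).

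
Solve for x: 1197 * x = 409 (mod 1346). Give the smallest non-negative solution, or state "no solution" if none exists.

467

First find gcd(1197, 1346):
1346 = 1·1197 + 149
1197 = 8·149 + 5
149 = 29·5 + 4
5 = 1·4 + 1
4 = 4·1 + 0
gcd = 1, so a unique solution mod 1346 exists.
Back-substitute for the Bézout coefficients:
1 = 5 − 4
1 = −149 + 30·5
1 = 30·1197 − 241·149
1 = −241·1346 + 271·1197
So 1197·(271) ≡ 1 (mod 1346), giving 1197⁻¹ ≡ 271.
x ≡ 1197⁻¹·409 ≡ 271·409 ≡ 467 (mod 1346).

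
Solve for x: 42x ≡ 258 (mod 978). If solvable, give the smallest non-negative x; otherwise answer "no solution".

First find gcd(42, 978):
978 = 23×42 + 12
42 = 3×12 + 6
12 = 2×6 + 0
gcd = 6 and 6 | 258, so solutions exist. Divide through by 6: 7x ≡ 43 (mod 163).
Now find 7⁻¹ mod 163:
163 = 23·7 + 2
7 = 3·2 + 1
2 = 2·1 + 0
Back-substitute:
1 = 7 − 3·2
1 = −3·163 + 70·7
So 7⁻¹ ≡ 70 (mod 163).
Then x ≡ 70·43 ≡ 76 (mod 163); the smallest non-negative solution is x = 76.

76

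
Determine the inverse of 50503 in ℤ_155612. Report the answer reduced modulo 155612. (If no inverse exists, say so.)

110783

Extended Euclidean algorithm:
155612 = 3·50503 + 4103
50503 = 12·4103 + 1267
4103 = 3·1267 + 302
1267 = 4·302 + 59
302 = 5·59 + 7
59 = 8·7 + 3
7 = 2·3 + 1
3 = 3·1 + 0
Since gcd(50503, 155612) = 1, back-substitute to write 1 as a combination:
1 = 7 − 2·3
1 = −2·59 + 17·7
1 = 17·302 − 87·59
1 = −87·1267 + 365·302
1 = 365·4103 − 1182·1267
1 = −1182·50503 + 14549·4103
1 = 14549·155612 − 44829·50503
So 50503·(-44829) ≡ 1 (mod 155612), and -44829 ≡ 110783 (mod 155612).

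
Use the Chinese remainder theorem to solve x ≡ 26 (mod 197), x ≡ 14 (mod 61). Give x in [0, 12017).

6724

Write x = 26 + 197·k. Then 197·k ≡ 14 − 26 ≡ 49 (mod 61).
Need 197⁻¹ mod 61. Extended Euclid on (61, 14):
61 = 4·14 + 5
14 = 2·5 + 4
5 = 1·4 + 1
4 = 4·1 + 0
Back-substitute:
1 = 5 − 4
1 = −14 + 3·5
1 = 3·61 − 13·14
197⁻¹ ≡ 48 (mod 61), so k ≡ 48·49 ≡ 34 (mod 61).
x = 26 + 197·34 = 6724.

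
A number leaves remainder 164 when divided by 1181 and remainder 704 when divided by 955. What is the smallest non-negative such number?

Write x = 164 + 1181·k. Then 1181·k ≡ 704 − 164 ≡ 540 (mod 955).
Need 1181⁻¹ mod 955. Extended Euclid on (955, 226):
955 = 4·226 + 51
226 = 4·51 + 22
51 = 2·22 + 7
22 = 3·7 + 1
7 = 7·1 + 0
Back-substitute:
1 = 22 − 3·7
1 = −3·51 + 7·22
1 = 7·226 − 31·51
1 = −31·955 + 131·226
1181⁻¹ ≡ 131 (mod 955), so k ≡ 131·540 ≡ 70 (mod 955).
x = 164 + 1181·70 = 82834.

82834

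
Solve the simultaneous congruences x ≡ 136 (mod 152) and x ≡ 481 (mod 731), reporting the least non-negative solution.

74312

Write x = 136 + 152·k. Then 152·k ≡ 481 − 136 ≡ 345 (mod 731).
Need 152⁻¹ mod 731. Extended Euclid on (731, 152):
731 = 4*152 + 123
152 = 1*123 + 29
123 = 4*29 + 7
29 = 4*7 + 1
7 = 7*1 + 0
Back-substitute:
1 = 29 − 4·7
1 = −4·123 + 17·29
1 = 17·152 − 21·123
1 = −21·731 + 101·152
152⁻¹ ≡ 101 (mod 731), so k ≡ 101·345 ≡ 488 (mod 731).
x = 136 + 152·488 = 74312.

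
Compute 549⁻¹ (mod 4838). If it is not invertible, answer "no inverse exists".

Apply the Euclidean algorithm to 4838 and 549:
4838 = 8·549 + 446
549 = 1·446 + 103
446 = 4·103 + 34
103 = 3·34 + 1
34 = 34·1 + 0
gcd = 1, so the inverse exists. Back-substitute:
1 = 103 − 3·34
1 = −3·446 + 13·103
1 = 13·549 − 16·446
1 = −16·4838 + 141·549
So 549·141 ≡ 1 (mod 4838).

141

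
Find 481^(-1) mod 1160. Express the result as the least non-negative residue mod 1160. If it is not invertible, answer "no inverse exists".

41

Apply the Euclidean algorithm to 1160 and 481:
1160 = 2*481 + 198
481 = 2*198 + 85
198 = 2*85 + 28
85 = 3*28 + 1
28 = 28*1 + 0
The gcd is 1. Working backward:
1 = 85 − 3·28
1 = −3·198 + 7·85
1 = 7·481 − 17·198
1 = −17·1160 + 41·481
So 481·41 ≡ 1 (mod 1160).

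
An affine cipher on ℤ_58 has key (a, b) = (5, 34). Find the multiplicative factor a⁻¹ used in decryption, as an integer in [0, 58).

Apply the Euclidean algorithm to 58 and 5:
58 = 11×5 + 3
5 = 1×3 + 2
3 = 1×2 + 1
2 = 2×1 + 0
Since gcd(5, 58) = 1, back-substitute to write 1 as a combination:
1 = 3 − 2
1 = −5 + 2·3
1 = 2·58 − 23·5
Thus 5·(-23) ≡ 1 (mod 58); reducing, -23 mod 58 = 35.

35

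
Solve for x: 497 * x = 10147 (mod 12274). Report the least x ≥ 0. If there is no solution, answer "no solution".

11109

First find gcd(497, 12274):
12274 = 24*497 + 346
497 = 1*346 + 151
346 = 2*151 + 44
151 = 3*44 + 19
44 = 2*19 + 6
19 = 3*6 + 1
6 = 6*1 + 0
gcd = 1, so a unique solution mod 12274 exists.
Back-substitute for the Bézout coefficients:
1 = 19 − 3·6
1 = −3·44 + 7·19
1 = 7·151 − 24·44
1 = −24·346 + 55·151
1 = 55·497 − 79·346
1 = −79·12274 + 1951·497
So 497·(1951) ≡ 1 (mod 12274), giving 497⁻¹ ≡ 1951.
x ≡ 497⁻¹·10147 ≡ 1951·10147 ≡ 11109 (mod 12274).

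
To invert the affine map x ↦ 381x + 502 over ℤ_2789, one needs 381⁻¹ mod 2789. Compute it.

1303

Extended Euclidean algorithm:
2789 = 7·381 + 122
381 = 3·122 + 15
122 = 8·15 + 2
15 = 7·2 + 1
2 = 2·1 + 0
The gcd is 1. Working backward:
1 = 15 − 7·2
1 = −7·122 + 57·15
1 = 57·381 − 178·122
1 = −178·2789 + 1303·381
So 381·1303 ≡ 1 (mod 2789).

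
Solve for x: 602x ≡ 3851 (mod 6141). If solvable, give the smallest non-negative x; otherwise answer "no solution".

First find gcd(602, 6141):
6141 = 10·602 + 121
602 = 4·121 + 118
121 = 1·118 + 3
118 = 39·3 + 1
3 = 3·1 + 0
gcd = 1, so a unique solution mod 6141 exists.
Back-substitute for the Bézout coefficients:
1 = 118 − 39·3
1 = −39·121 + 40·118
1 = 40·602 − 199·121
1 = −199·6141 + 2030·602
So 602·(2030) ≡ 1 (mod 6141), giving 602⁻¹ ≡ 2030.
x ≡ 602⁻¹·3851 ≡ 2030·3851 ≡ 37 (mod 6141).

37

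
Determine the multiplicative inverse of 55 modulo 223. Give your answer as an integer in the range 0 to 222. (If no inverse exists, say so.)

73

gcd(223, 55) by repeated division:
223 = 4×55 + 3
55 = 18×3 + 1
3 = 3×1 + 0
gcd = 1, so the inverse exists. Back-substitute:
1 = 55 − 18·3
1 = −18·223 + 73·55
So 55·73 ≡ 1 (mod 223).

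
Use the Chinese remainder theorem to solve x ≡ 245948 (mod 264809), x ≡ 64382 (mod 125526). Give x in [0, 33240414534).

Write x = 245948 + 264809·k. Then 264809·k ≡ 64382 − 245948 ≡ 69486 (mod 125526).
Need 264809⁻¹ mod 125526. Extended Euclid on (125526, 13757):
125526 = 9*13757 + 1713
13757 = 8*1713 + 53
1713 = 32*53 + 17
53 = 3*17 + 2
17 = 8*2 + 1
2 = 2*1 + 0
Back-substitute:
1 = 17 − 8·2
1 = −8·53 + 25·17
1 = 25·1713 − 808·53
1 = −808·13757 + 6489·1713
1 = 6489·125526 − 59209·13757
264809⁻¹ ≡ 66317 (mod 125526), so k ≡ 66317·69486 ≡ 43602 (mod 125526).
x = 245948 + 264809·43602 = 11546447966.

11546447966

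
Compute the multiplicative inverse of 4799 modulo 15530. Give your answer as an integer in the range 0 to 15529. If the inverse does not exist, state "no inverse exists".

6689

Run Euclid on (15530, 4799):
15530 = 3*4799 + 1133
4799 = 4*1133 + 267
1133 = 4*267 + 65
267 = 4*65 + 7
65 = 9*7 + 2
7 = 3*2 + 1
2 = 2*1 + 0
The gcd is 1. Working backward:
1 = 7 − 3·2
1 = −3·65 + 28·7
1 = 28·267 − 115·65
1 = −115·1133 + 488·267
1 = 488·4799 − 2067·1133
1 = −2067·15530 + 6689·4799
So 4799·6689 ≡ 1 (mod 15530).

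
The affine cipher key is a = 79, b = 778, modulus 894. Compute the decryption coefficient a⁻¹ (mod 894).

gcd(894, 79) by repeated division:
894 = 11*79 + 25
79 = 3*25 + 4
25 = 6*4 + 1
4 = 4*1 + 0
Since gcd(79, 894) = 1, back-substitute to write 1 as a combination:
1 = 25 − 6·4
1 = −6·79 + 19·25
1 = 19·894 − 215·79
Thus 79·(-215) ≡ 1 (mod 894); reducing, -215 mod 894 = 679.

679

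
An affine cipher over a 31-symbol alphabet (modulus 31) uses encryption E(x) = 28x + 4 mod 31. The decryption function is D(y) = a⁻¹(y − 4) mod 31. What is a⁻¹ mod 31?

10

Extended Euclidean algorithm:
31 = 1×28 + 3
28 = 9×3 + 1
3 = 3×1 + 0
Since gcd(28, 31) = 1, back-substitute to write 1 as a combination:
1 = 28 − 9·3
1 = −9·31 + 10·28
So 28·10 ≡ 1 (mod 31).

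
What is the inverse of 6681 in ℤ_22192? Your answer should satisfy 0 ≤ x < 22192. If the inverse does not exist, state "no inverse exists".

Run Euclid on (22192, 6681):
22192 = 3×6681 + 2149
6681 = 3×2149 + 234
2149 = 9×234 + 43
234 = 5×43 + 19
43 = 2×19 + 5
19 = 3×5 + 4
5 = 1×4 + 1
4 = 4×1 + 0
The gcd is 1. Working backward:
1 = 5 − 4
1 = −19 + 4·5
1 = 4·43 − 9·19
1 = −9·234 + 49·43
1 = 49·2149 − 450·234
1 = −450·6681 + 1399·2149
1 = 1399·22192 − 4647·6681
Thus 6681·(-4647) ≡ 1 (mod 22192); reducing, -4647 mod 22192 = 17545.

17545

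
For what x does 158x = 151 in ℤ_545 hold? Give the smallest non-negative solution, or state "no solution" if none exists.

32

First find gcd(158, 545):
545 = 3·158 + 71
158 = 2·71 + 16
71 = 4·16 + 7
16 = 2·7 + 2
7 = 3·2 + 1
2 = 2·1 + 0
gcd = 1, so a unique solution mod 545 exists.
Back-substitute for the Bézout coefficients:
1 = 7 − 3·2
1 = −3·16 + 7·7
1 = 7·71 − 31·16
1 = −31·158 + 69·71
1 = 69·545 − 238·158
So 158·(-238) ≡ 1 (mod 545), giving 158⁻¹ ≡ 307.
x ≡ 158⁻¹·151 ≡ 307·151 ≡ 32 (mod 545).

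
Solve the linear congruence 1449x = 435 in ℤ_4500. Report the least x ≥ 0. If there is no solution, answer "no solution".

gcd(1449, 4500):
4500 = 3*1449 + 153
1449 = 9*153 + 72
153 = 2*72 + 9
72 = 8*9 + 0
gcd = 9, but 9 ∤ 435, so the congruence has no solution.

no solution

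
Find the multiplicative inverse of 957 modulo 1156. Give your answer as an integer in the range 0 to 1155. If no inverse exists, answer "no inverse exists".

gcd(1156, 957) by repeated division:
1156 = 1*957 + 199
957 = 4*199 + 161
199 = 1*161 + 38
161 = 4*38 + 9
38 = 4*9 + 2
9 = 4*2 + 1
2 = 2*1 + 0
Since gcd(957, 1156) = 1, back-substitute to write 1 as a combination:
1 = 9 − 4·2
1 = −4·38 + 17·9
1 = 17·161 − 72·38
1 = −72·199 + 89·161
1 = 89·957 − 428·199
1 = −428·1156 + 517·957
So 957·517 ≡ 1 (mod 1156).

517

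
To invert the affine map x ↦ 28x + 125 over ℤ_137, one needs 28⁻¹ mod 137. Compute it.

Extended Euclidean algorithm:
137 = 4*28 + 25
28 = 1*25 + 3
25 = 8*3 + 1
3 = 3*1 + 0
Since gcd(28, 137) = 1, back-substitute to write 1 as a combination:
1 = 25 − 8·3
1 = −8·28 + 9·25
1 = 9·137 − 44·28
Thus 28·(-44) ≡ 1 (mod 137); reducing, -44 mod 137 = 93.

93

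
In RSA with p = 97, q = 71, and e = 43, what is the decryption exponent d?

3907

φ(n) = (p−1)(q−1) = 96·70 = 6720.
Need d with 43·d ≡ 1 (mod 6720). Apply the extended Euclidean algorithm:
6720 = 156*43 + 12
43 = 3*12 + 7
12 = 1*7 + 5
7 = 1*5 + 2
5 = 2*2 + 1
2 = 2*1 + 0
Back-substitute:
1 = 5 − 2·2
1 = −2·7 + 3·5
1 = 3·12 − 5·7
1 = −5·43 + 18·12
1 = 18·6720 − 2813·43
So 43·(-2813) ≡ 1 (mod 6720), hence d ≡ -2813 ≡ 3907 (mod 6720).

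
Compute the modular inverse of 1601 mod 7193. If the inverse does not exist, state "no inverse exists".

4066

Extended Euclidean algorithm:
7193 = 4*1601 + 789
1601 = 2*789 + 23
789 = 34*23 + 7
23 = 3*7 + 2
7 = 3*2 + 1
2 = 2*1 + 0
gcd = 1, so the inverse exists. Back-substitute:
1 = 7 − 3·2
1 = −3·23 + 10·7
1 = 10·789 − 343·23
1 = −343·1601 + 696·789
1 = 696·7193 − 3127·1601
Thus 1601·(-3127) ≡ 1 (mod 7193); reducing, -3127 mod 7193 = 4066.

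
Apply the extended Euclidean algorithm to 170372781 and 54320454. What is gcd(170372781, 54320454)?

9

Repeated division:
170372781 = 3*54320454 + 7411419
54320454 = 7*7411419 + 2440521
7411419 = 3*2440521 + 89856
2440521 = 27*89856 + 14409
89856 = 6*14409 + 3402
14409 = 4*3402 + 801
3402 = 4*801 + 198
801 = 4*198 + 9
198 = 22*9 + 0
gcd(170372781, 54320454) = 9.
Back-substituting:
9 = 801 − 4·198
9 = −4·3402 + 17·801
9 = 17·14409 − 72·3402
9 = −72·89856 + 449·14409
9 = 449·2440521 − 12195·89856
9 = −12195·7411419 + 37034·2440521
9 = 37034·54320454 − 271433·7411419
9 = −271433·170372781 + 851333·54320454
So 9 = (-271433)·170372781 + (851333)·54320454.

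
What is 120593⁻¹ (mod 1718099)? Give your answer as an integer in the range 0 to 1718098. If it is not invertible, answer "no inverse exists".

405985

gcd(1718099, 120593) by repeated division:
1718099 = 14*120593 + 29797
120593 = 4*29797 + 1405
29797 = 21*1405 + 292
1405 = 4*292 + 237
292 = 1*237 + 55
237 = 4*55 + 17
55 = 3*17 + 4
17 = 4*4 + 1
4 = 4*1 + 0
The gcd is 1. Working backward:
1 = 17 − 4·4
1 = −4·55 + 13·17
1 = 13·237 − 56·55
1 = −56·292 + 69·237
1 = 69·1405 − 332·292
1 = −332·29797 + 7041·1405
1 = 7041·120593 − 28496·29797
1 = −28496·1718099 + 405985·120593
So 120593·405985 ≡ 1 (mod 1718099).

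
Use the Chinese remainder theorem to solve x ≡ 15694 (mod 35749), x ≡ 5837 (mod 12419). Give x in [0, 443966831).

Write x = 15694 + 35749·k. Then 35749·k ≡ 5837 − 15694 ≡ 2562 (mod 12419).
Need 35749⁻¹ mod 12419. Extended Euclid on (12419, 10911):
12419 = 1×10911 + 1508
10911 = 7×1508 + 355
1508 = 4×355 + 88
355 = 4×88 + 3
88 = 29×3 + 1
3 = 3×1 + 0
Back-substitute:
1 = 88 − 29·3
1 = −29·355 + 117·88
1 = 117·1508 − 497·355
1 = −497·10911 + 3596·1508
1 = 3596·12419 − 4093·10911
35749⁻¹ ≡ 8326 (mod 12419), so k ≡ 8326·2562 ≡ 7789 (mod 12419).
x = 15694 + 35749·7789 = 278464655.

278464655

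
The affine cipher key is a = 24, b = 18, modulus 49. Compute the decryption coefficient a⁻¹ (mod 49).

47

Run Euclid on (49, 24):
49 = 2×24 + 1
24 = 24×1 + 0
The gcd is 1. Working backward:
1 = 49 − 2·24
So 24·(-2) ≡ 1 (mod 49), and -2 ≡ 47 (mod 49).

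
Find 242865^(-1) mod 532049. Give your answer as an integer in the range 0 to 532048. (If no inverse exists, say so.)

Euclidean algorithm on 532049, 242865:
532049 = 2*242865 + 46319
242865 = 5*46319 + 11270
46319 = 4*11270 + 1239
11270 = 9*1239 + 119
1239 = 10*119 + 49
119 = 2*49 + 21
49 = 2*21 + 7
21 = 3*7 + 0
gcd(242865, 532049) = 7 ≠ 1, so 242865 has no multiplicative inverse modulo 532049.

no inverse exists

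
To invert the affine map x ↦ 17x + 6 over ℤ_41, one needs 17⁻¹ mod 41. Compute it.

Run Euclid on (41, 17):
41 = 2×17 + 7
17 = 2×7 + 3
7 = 2×3 + 1
3 = 3×1 + 0
The gcd is 1. Working backward:
1 = 7 − 2·3
1 = −2·17 + 5·7
1 = 5·41 − 12·17
Thus 17·(-12) ≡ 1 (mod 41); reducing, -12 mod 41 = 29.

29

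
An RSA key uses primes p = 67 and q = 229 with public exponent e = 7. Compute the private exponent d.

φ(n) = (p−1)(q−1) = 66·228 = 15048.
Need d with 7·d ≡ 1 (mod 15048). Apply the extended Euclidean algorithm:
15048 = 2149·7 + 5
7 = 1·5 + 2
5 = 2·2 + 1
2 = 2·1 + 0
Back-substitute:
1 = 5 − 2·2
1 = −2·7 + 3·5
1 = 3·15048 − 6449·7
So 7·(-6449) ≡ 1 (mod 15048), hence d ≡ -6449 ≡ 8599 (mod 15048).

8599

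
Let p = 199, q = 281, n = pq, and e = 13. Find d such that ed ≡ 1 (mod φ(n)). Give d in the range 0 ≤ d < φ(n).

φ(n) = (p−1)(q−1) = 198·280 = 55440.
Need d with 13·d ≡ 1 (mod 55440). Apply the extended Euclidean algorithm:
55440 = 4264·13 + 8
13 = 1·8 + 5
8 = 1·5 + 3
5 = 1·3 + 2
3 = 1·2 + 1
2 = 2·1 + 0
Back-substitute:
1 = 3 − 2
1 = −5 + 2·3
1 = 2·8 − 3·5
1 = −3·13 + 5·8
1 = 5·55440 − 21323·13
So 13·(-21323) ≡ 1 (mod 55440), hence d ≡ -21323 ≡ 34117 (mod 55440).

34117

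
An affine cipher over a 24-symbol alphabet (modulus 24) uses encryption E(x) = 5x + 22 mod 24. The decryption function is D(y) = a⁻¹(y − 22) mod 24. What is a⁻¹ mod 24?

5

Apply the Euclidean algorithm to 24 and 5:
24 = 4·5 + 4
5 = 1·4 + 1
4 = 4·1 + 0
gcd = 1, so the inverse exists. Back-substitute:
1 = 5 − 4
1 = −24 + 5·5
So 5·5 ≡ 1 (mod 24).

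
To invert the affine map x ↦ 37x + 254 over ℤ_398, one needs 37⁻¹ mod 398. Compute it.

355

Extended Euclidean algorithm:
398 = 10×37 + 28
37 = 1×28 + 9
28 = 3×9 + 1
9 = 9×1 + 0
gcd = 1, so the inverse exists. Back-substitute:
1 = 28 − 3·9
1 = −3·37 + 4·28
1 = 4·398 − 43·37
Hence 37⁻¹ ≡ -43 ≡ 355 (mod 398).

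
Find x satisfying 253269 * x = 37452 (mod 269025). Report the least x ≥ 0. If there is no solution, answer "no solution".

First find gcd(253269, 269025):
269025 = 1·253269 + 15756
253269 = 16·15756 + 1173
15756 = 13·1173 + 507
1173 = 2·507 + 159
507 = 3·159 + 30
159 = 5·30 + 9
30 = 3·9 + 3
9 = 3·3 + 0
gcd = 3 and 3 | 37452, so solutions exist. Divide through by 3: 84423x ≡ 12484 (mod 89675).
Now find 84423⁻¹ mod 89675:
89675 = 1×84423 + 5252
84423 = 16×5252 + 391
5252 = 13×391 + 169
391 = 2×169 + 53
169 = 3×53 + 10
53 = 5×10 + 3
10 = 3×3 + 1
3 = 3×1 + 0
Back-substitute:
1 = 10 − 3·3
1 = −3·53 + 16·10
1 = 16·169 − 51·53
1 = −51·391 + 118·169
1 = 118·5252 − 1585·391
1 = −1585·84423 + 25478·5252
1 = 25478·89675 − 27063·84423
So 84423·(-27063) ≡ 1 (mod 89675), i.e. 84423⁻¹ ≡ 62612.
Then x ≡ 62612·12484 ≡ 40908 (mod 89675); the smallest non-negative solution is x = 40908.

40908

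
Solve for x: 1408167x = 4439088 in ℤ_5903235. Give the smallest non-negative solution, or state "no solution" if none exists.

645224

First find gcd(1408167, 5903235):
5903235 = 4×1408167 + 270567
1408167 = 5×270567 + 55332
270567 = 4×55332 + 49239
55332 = 1×49239 + 6093
49239 = 8×6093 + 495
6093 = 12×495 + 153
495 = 3×153 + 36
153 = 4×36 + 9
36 = 4×9 + 0
gcd = 9 and 9 | 4439088, so solutions exist. Divide through by 9: 156463x ≡ 493232 (mod 655915).
Now find 156463⁻¹ mod 655915:
655915 = 4·156463 + 30063
156463 = 5·30063 + 6148
30063 = 4·6148 + 5471
6148 = 1·5471 + 677
5471 = 8·677 + 55
677 = 12·55 + 17
55 = 3·17 + 4
17 = 4·4 + 1
4 = 4·1 + 0
Back-substitute:
1 = 17 − 4·4
1 = −4·55 + 13·17
1 = 13·677 − 160·55
1 = −160·5471 + 1293·677
1 = 1293·6148 − 1453·5471
1 = −1453·30063 + 7105·6148
1 = 7105·156463 − 36978·30063
1 = −36978·655915 + 155017·156463
So 156463⁻¹ ≡ 155017 (mod 655915).
Then x ≡ 155017·493232 ≡ 645224 (mod 655915); the smallest non-negative solution is x = 645224.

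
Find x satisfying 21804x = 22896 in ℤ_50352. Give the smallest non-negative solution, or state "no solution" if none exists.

2248

First find gcd(21804, 50352):
50352 = 2×21804 + 6744
21804 = 3×6744 + 1572
6744 = 4×1572 + 456
1572 = 3×456 + 204
456 = 2×204 + 48
204 = 4×48 + 12
48 = 4×12 + 0
gcd = 12 and 12 | 22896, so solutions exist. Divide through by 12: 1817x ≡ 1908 (mod 4196).
Now find 1817⁻¹ mod 4196:
4196 = 2×1817 + 562
1817 = 3×562 + 131
562 = 4×131 + 38
131 = 3×38 + 17
38 = 2×17 + 4
17 = 4×4 + 1
4 = 4×1 + 0
Back-substitute:
1 = 17 − 4·4
1 = −4·38 + 9·17
1 = 9·131 − 31·38
1 = −31·562 + 133·131
1 = 133·1817 − 430·562
1 = −430·4196 + 993·1817
So 1817⁻¹ ≡ 993 (mod 4196).
Then x ≡ 993·1908 ≡ 2248 (mod 4196); the smallest non-negative solution is x = 2248.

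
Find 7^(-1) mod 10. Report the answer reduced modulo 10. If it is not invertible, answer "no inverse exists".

3

Run Euclid on (10, 7):
10 = 1·7 + 3
7 = 2·3 + 1
3 = 3·1 + 0
gcd = 1, so the inverse exists. Back-substitute:
1 = 7 − 2·3
1 = −2·10 + 3·7
So 7·3 ≡ 1 (mod 10).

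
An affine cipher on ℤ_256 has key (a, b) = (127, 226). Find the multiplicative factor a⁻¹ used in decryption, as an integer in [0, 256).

Run Euclid on (256, 127):
256 = 2*127 + 2
127 = 63*2 + 1
2 = 2*1 + 0
gcd = 1, so the inverse exists. Back-substitute:
1 = 127 − 63·2
1 = −63·256 + 127·127
So 127·127 ≡ 1 (mod 256).

127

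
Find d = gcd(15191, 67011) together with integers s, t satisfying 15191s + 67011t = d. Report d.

Euclidean algorithm:
67011 = 4×15191 + 6247
15191 = 2×6247 + 2697
6247 = 2×2697 + 853
2697 = 3×853 + 138
853 = 6×138 + 25
138 = 5×25 + 13
25 = 1×13 + 12
13 = 1×12 + 1
12 = 12×1 + 0
gcd(15191, 67011) = 1.
Working backward:
1 = 13 − 12
1 = −25 + 2·13
1 = 2·138 − 11·25
1 = −11·853 + 68·138
1 = 68·2697 − 215·853
1 = −215·6247 + 498·2697
1 = 498·15191 − 1211·6247
1 = −1211·67011 + 5342·15191
So 1 = (-1211)·67011 + (5342)·15191.

1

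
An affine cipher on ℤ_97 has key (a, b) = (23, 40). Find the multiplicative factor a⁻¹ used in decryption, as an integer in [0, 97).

gcd(97, 23) by repeated division:
97 = 4·23 + 5
23 = 4·5 + 3
5 = 1·3 + 2
3 = 1·2 + 1
2 = 2·1 + 0
The gcd is 1. Working backward:
1 = 3 − 2
1 = −5 + 2·3
1 = 2·23 − 9·5
1 = −9·97 + 38·23
So 23·38 ≡ 1 (mod 97).

38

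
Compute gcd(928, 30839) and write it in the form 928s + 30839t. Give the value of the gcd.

Euclidean algorithm:
30839 = 33·928 + 215
928 = 4·215 + 68
215 = 3·68 + 11
68 = 6·11 + 2
11 = 5·2 + 1
2 = 2·1 + 0
gcd(928, 30839) = 1.
Working backward:
1 = 11 − 5·2
1 = −5·68 + 31·11
1 = 31·215 − 98·68
1 = −98·928 + 423·215
1 = 423·30839 − 14057·928
So 1 = (423)·30839 + (-14057)·928.

1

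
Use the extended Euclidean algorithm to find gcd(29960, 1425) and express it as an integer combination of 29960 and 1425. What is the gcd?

Euclidean algorithm:
29960 = 21*1425 + 35
1425 = 40*35 + 25
35 = 1*25 + 10
25 = 2*10 + 5
10 = 2*5 + 0
gcd(29960, 1425) = 5.
Back-substituting:
5 = 25 − 2·10
5 = −2·35 + 3·25
5 = 3·1425 − 122·35
5 = −122·29960 + 2565·1425
So 5 = (-122)·29960 + (2565)·1425.

5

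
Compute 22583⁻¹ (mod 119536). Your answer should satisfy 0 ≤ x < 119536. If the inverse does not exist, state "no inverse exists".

Extended Euclidean algorithm:
119536 = 5*22583 + 6621
22583 = 3*6621 + 2720
6621 = 2*2720 + 1181
2720 = 2*1181 + 358
1181 = 3*358 + 107
358 = 3*107 + 37
107 = 2*37 + 33
37 = 1*33 + 4
33 = 8*4 + 1
4 = 4*1 + 0
The gcd is 1. Working backward:
1 = 33 − 8·4
1 = −8·37 + 9·33
1 = 9·107 − 26·37
1 = −26·358 + 87·107
1 = 87·1181 − 287·358
1 = −287·2720 + 661·1181
1 = 661·6621 − 1609·2720
1 = −1609·22583 + 5488·6621
1 = 5488·119536 − 29049·22583
Hence 22583⁻¹ ≡ -29049 ≡ 90487 (mod 119536).

90487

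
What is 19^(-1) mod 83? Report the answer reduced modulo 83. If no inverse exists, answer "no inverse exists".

35

gcd(83, 19) by repeated division:
83 = 4*19 + 7
19 = 2*7 + 5
7 = 1*5 + 2
5 = 2*2 + 1
2 = 2*1 + 0
gcd = 1, so the inverse exists. Back-substitute:
1 = 5 − 2·2
1 = −2·7 + 3·5
1 = 3·19 − 8·7
1 = −8·83 + 35·19
So 19·35 ≡ 1 (mod 83).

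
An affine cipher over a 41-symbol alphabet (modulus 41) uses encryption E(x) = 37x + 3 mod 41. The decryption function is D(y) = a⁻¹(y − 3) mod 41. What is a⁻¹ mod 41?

10

Run Euclid on (41, 37):
41 = 1×37 + 4
37 = 9×4 + 1
4 = 4×1 + 0
The gcd is 1. Working backward:
1 = 37 − 9·4
1 = −9·41 + 10·37
So 37·10 ≡ 1 (mod 41).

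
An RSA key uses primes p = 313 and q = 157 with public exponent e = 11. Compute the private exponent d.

17699

φ(n) = (p−1)(q−1) = 312·156 = 48672.
Need d with 11·d ≡ 1 (mod 48672). Apply the extended Euclidean algorithm:
48672 = 4424×11 + 8
11 = 1×8 + 3
8 = 2×3 + 2
3 = 1×2 + 1
2 = 2×1 + 0
Back-substitute:
1 = 3 − 2
1 = −8 + 3·3
1 = 3·11 − 4·8
1 = −4·48672 + 17699·11
So 11·17699 ≡ 1 (mod 48672), hence d = 17699.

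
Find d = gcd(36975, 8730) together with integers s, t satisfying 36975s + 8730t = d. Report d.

15

Euclidean algorithm:
36975 = 4*8730 + 2055
8730 = 4*2055 + 510
2055 = 4*510 + 15
510 = 34*15 + 0
gcd(36975, 8730) = 15.
Back-substituting:
15 = 2055 − 4·510
15 = −4·8730 + 17·2055
15 = 17·36975 − 72·8730
So 15 = (17)·36975 + (-72)·8730.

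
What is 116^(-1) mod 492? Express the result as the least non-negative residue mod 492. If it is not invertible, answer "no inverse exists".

Compute gcd(116, 492):
492 = 4×116 + 28
116 = 4×28 + 4
28 = 7×4 + 0
gcd(116, 492) = 4 ≠ 1, so 116 has no multiplicative inverse modulo 492.

no inverse exists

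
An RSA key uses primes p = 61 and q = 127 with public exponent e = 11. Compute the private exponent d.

φ(n) = (p−1)(q−1) = 60·126 = 7560.
Need d with 11·d ≡ 1 (mod 7560). Apply the extended Euclidean algorithm:
7560 = 687·11 + 3
11 = 3·3 + 2
3 = 1·2 + 1
2 = 2·1 + 0
Back-substitute:
1 = 3 − 2
1 = −11 + 4·3
1 = 4·7560 − 2749·11
So 11·(-2749) ≡ 1 (mod 7560), hence d ≡ -2749 ≡ 4811 (mod 7560).

4811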